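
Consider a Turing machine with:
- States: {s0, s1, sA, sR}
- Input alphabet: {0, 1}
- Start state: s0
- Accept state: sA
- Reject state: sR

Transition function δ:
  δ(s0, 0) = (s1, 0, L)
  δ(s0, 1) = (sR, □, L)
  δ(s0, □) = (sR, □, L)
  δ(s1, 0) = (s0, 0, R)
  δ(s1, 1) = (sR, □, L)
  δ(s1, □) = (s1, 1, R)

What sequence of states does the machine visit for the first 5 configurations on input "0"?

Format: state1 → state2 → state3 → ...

Execution trace:
Initial: [s0]0
Step 1: δ(s0, 0) = (s1, 0, L) → [s1]□0
Step 2: δ(s1, □) = (s1, 1, R) → 1[s1]0
Step 3: δ(s1, 0) = (s0, 0, R) → 10[s0]□
Step 4: δ(s0, □) = (sR, □, L) → 1[sR]0□

The machine reaches the reject state sR and halts.

State sequence: s0 → s1 → s1 → s0 → sR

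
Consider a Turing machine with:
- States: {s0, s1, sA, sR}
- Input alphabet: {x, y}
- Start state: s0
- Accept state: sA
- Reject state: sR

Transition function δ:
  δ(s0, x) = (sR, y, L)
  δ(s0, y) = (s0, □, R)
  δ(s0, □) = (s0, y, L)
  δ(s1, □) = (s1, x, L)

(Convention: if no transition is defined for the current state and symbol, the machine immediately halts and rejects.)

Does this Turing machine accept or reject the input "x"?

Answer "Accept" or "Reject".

Execution trace:
Initial: [s0]x
Step 1: δ(s0, x) = (sR, y, L) → [sR]□y

The machine reaches the reject state sR and halts.

Answer: Reject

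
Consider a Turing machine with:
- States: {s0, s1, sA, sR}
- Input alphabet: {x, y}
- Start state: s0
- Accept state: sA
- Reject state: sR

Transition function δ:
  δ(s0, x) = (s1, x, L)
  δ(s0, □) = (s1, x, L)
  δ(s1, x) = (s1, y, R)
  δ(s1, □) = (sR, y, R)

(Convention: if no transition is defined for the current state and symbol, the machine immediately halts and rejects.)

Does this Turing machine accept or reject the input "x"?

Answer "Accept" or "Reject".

Execution trace:
Initial: [s0]x
Step 1: δ(s0, x) = (s1, x, L) → [s1]□x
Step 2: δ(s1, □) = (sR, y, R) → y[sR]x

The machine reaches the reject state sR and halts.

Answer: Reject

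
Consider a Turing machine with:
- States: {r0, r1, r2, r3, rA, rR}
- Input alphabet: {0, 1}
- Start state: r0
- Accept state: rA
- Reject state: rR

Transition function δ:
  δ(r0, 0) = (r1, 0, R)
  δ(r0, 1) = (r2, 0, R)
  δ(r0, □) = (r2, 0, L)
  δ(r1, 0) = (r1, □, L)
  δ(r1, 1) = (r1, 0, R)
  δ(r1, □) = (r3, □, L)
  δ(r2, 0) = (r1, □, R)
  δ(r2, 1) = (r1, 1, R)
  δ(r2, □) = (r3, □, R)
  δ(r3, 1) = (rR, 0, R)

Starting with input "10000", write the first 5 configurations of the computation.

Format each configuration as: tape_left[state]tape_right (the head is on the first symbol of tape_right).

Transitions applied:
Step 1: δ(r0, 1) = (r2, 0, R)
Step 2: δ(r2, 0) = (r1, □, R)
Step 3: δ(r1, 0) = (r1, □, L)
Step 4: δ(r1, □) = (r3, □, L)

The first 5 configurations are:
[r0]10000 ⊢ 0[r2]0000 ⊢ 0□[r1]000 ⊢ 0[r1]□□00 ⊢ [r3]0□□00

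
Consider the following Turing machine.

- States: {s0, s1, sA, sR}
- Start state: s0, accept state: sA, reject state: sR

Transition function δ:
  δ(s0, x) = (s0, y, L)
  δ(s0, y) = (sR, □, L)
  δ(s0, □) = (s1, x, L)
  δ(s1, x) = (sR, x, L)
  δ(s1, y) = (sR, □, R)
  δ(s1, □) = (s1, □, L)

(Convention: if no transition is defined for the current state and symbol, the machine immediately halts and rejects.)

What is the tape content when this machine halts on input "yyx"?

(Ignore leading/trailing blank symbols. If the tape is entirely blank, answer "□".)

Execution trace:
Initial: [s0]yyx
Step 1: δ(s0, y) = (sR, □, L) → [sR]□□yx

The machine reaches the reject state sR and halts.

Final tape (ignoring leading/trailing blanks): yx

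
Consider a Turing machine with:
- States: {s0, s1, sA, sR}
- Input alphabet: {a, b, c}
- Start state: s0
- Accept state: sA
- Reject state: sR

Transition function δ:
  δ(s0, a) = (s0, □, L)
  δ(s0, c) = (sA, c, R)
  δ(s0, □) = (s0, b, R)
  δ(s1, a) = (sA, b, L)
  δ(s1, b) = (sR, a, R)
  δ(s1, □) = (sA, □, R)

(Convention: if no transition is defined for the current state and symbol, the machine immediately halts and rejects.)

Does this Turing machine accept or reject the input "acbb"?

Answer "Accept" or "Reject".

Execution trace:
Initial: [s0]acbb
Step 1: δ(s0, a) = (s0, □, L) → [s0]□□cbb
Step 2: δ(s0, □) = (s0, b, R) → b[s0]□cbb
Step 3: δ(s0, □) = (s0, b, R) → bb[s0]cbb
Step 4: δ(s0, c) = (sA, c, R) → bbc[sA]bb

The machine reaches the accept state sA and halts.

Answer: Accept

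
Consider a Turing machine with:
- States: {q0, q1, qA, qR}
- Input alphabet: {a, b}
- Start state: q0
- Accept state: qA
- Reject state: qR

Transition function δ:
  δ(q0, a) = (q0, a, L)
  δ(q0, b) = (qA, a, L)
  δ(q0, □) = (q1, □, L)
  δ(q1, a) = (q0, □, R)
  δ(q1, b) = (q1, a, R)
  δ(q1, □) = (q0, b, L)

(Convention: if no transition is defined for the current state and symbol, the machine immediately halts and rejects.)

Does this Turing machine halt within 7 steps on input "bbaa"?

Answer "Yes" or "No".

Execution trace:
Initial: [q0]bbaa
Step 1: δ(q0, b) = (qA, a, L) → [qA]□abaa

The machine reaches the accept state qA and halts.
The machine halted after 1 step (within the 7-step bound).

Answer: Yes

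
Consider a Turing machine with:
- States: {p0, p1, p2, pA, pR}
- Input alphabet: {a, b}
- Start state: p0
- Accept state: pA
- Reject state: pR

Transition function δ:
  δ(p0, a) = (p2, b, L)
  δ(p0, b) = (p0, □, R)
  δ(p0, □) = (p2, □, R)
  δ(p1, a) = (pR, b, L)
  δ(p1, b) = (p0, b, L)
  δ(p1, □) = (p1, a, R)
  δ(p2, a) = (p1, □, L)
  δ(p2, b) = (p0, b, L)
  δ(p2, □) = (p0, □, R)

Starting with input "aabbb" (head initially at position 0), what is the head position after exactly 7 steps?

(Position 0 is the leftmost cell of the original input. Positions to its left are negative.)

Execution trace (head position shown):
Step 0: [p0]aabbb  (head at position 0)
Step 1: move left → [p2]□babbb  (head at position -1)
Step 2: move right → □[p0]babbb  (head at position 0)
Step 3: move right → □□[p0]abbb  (head at position 1)
Step 4: move left → □[p2]□bbbb  (head at position 0)
Step 5: move right → □□[p0]bbbb  (head at position 1)
Step 6: move right → □□□[p0]bbb  (head at position 2)
Step 7: move right → □□□□[p0]bb  (head at position 3)

After 7 steps, the head is at position 3.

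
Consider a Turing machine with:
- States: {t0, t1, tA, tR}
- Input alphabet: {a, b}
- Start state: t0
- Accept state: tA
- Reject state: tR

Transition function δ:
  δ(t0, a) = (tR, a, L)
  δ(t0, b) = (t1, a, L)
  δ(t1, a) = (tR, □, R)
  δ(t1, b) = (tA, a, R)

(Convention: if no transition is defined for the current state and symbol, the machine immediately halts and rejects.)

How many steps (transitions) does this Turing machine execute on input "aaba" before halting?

Execution trace:
Initial: [t0]aaba
Step 1: δ(t0, a) = (tR, a, L) → [tR]□aaba

The machine reaches the reject state tR and halts.

The machine executed 1 step before halting.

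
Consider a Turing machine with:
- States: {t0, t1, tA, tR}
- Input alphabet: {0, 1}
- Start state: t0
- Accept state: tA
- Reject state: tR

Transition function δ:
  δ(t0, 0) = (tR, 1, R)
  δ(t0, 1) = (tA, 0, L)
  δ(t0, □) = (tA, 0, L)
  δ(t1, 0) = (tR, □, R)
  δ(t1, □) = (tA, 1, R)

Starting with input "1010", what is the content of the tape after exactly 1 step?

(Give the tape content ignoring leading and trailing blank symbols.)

Execution trace:
Initial: [t0]1010
Step 1: δ(t0, 1) = (tA, 0, L) → [tA]□0010

The machine reaches the accept state tA and halts.

After 1 step, the tape (ignoring leading/trailing blanks) is: 0010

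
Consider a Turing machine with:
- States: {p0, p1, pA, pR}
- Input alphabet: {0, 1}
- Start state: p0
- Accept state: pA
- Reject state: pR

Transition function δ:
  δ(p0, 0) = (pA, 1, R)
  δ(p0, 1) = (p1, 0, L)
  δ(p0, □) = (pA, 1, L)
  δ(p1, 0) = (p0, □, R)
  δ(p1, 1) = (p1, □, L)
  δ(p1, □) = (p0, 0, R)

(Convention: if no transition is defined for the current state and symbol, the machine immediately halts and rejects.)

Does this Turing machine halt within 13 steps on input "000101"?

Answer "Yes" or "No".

Execution trace:
Initial: [p0]000101
Step 1: δ(p0, 0) = (pA, 1, R) → 1[pA]00101

The machine reaches the accept state pA and halts.
The machine halted after 1 step (within the 13-step bound).

Answer: Yes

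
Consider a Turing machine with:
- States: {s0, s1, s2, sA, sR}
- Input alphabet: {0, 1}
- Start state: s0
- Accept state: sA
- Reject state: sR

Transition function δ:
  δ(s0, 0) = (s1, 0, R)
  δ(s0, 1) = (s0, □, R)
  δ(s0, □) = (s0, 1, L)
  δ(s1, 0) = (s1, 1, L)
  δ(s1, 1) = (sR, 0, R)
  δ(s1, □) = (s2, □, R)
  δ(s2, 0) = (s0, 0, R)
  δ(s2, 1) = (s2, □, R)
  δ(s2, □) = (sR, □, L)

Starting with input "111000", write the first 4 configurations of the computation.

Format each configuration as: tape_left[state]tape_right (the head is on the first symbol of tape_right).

Transitions applied:
Step 1: δ(s0, 1) = (s0, □, R)
Step 2: δ(s0, 1) = (s0, □, R)
Step 3: δ(s0, 1) = (s0, □, R)

The first 4 configurations are:
[s0]111000 ⊢ □[s0]11000 ⊢ □□[s0]1000 ⊢ □□□[s0]000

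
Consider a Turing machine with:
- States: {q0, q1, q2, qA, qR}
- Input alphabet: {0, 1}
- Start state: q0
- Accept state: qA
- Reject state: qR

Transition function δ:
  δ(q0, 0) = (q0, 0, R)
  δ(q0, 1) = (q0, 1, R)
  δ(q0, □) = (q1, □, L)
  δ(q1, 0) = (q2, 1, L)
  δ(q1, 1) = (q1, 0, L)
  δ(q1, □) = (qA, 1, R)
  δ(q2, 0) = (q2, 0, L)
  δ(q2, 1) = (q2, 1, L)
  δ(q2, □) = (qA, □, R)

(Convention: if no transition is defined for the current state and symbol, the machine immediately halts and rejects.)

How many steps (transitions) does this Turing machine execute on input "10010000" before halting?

Execution trace:
Initial: [q0]10010000
Step 1: δ(q0, 1) = (q0, 1, R) → 1[q0]0010000
Step 2: δ(q0, 0) = (q0, 0, R) → 10[q0]010000
Step 3: δ(q0, 0) = (q0, 0, R) → 100[q0]10000
Step 4: δ(q0, 1) = (q0, 1, R) → 1001[q0]0000
Step 5: δ(q0, 0) = (q0, 0, R) → 10010[q0]000
Step 6: δ(q0, 0) = (q0, 0, R) → 100100[q0]00
Step 7: δ(q0, 0) = (q0, 0, R) → 1001000[q0]0
Step 8: δ(q0, 0) = (q0, 0, R) → 10010000[q0]□
Step 9: δ(q0, □) = (q1, □, L) → 1001000[q1]0□
Step 10: δ(q1, 0) = (q2, 1, L) → 100100[q2]01□
Step 11: δ(q2, 0) = (q2, 0, L) → 10010[q2]001□
Step 12: δ(q2, 0) = (q2, 0, L) → 1001[q2]0001□
Step 13: δ(q2, 0) = (q2, 0, L) → 100[q2]10001□
Step 14: δ(q2, 1) = (q2, 1, L) → 10[q2]010001□
Step 15: δ(q2, 0) = (q2, 0, L) → 1[q2]0010001□
Step 16: δ(q2, 0) = (q2, 0, L) → [q2]10010001□
Step 17: δ(q2, 1) = (q2, 1, L) → [q2]□10010001□
Step 18: δ(q2, □) = (qA, □, R) → □[qA]10010001□

The machine reaches the accept state qA and halts.

The machine executed 18 steps before halting.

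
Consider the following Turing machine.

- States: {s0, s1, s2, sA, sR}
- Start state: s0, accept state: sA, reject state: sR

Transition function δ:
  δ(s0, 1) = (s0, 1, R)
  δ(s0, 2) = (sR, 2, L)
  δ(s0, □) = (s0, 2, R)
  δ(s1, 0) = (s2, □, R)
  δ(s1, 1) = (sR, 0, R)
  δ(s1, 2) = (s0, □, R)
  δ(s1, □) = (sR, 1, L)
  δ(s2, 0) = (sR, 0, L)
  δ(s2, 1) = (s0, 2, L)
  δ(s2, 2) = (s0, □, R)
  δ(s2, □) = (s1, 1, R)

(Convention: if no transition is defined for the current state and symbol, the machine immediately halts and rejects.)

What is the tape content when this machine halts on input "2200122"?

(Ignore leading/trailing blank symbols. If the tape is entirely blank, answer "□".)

Execution trace:
Initial: [s0]2200122
Step 1: δ(s0, 2) = (sR, 2, L) → [sR]□2200122

The machine reaches the reject state sR and halts.

Final tape (ignoring leading/trailing blanks): 2200122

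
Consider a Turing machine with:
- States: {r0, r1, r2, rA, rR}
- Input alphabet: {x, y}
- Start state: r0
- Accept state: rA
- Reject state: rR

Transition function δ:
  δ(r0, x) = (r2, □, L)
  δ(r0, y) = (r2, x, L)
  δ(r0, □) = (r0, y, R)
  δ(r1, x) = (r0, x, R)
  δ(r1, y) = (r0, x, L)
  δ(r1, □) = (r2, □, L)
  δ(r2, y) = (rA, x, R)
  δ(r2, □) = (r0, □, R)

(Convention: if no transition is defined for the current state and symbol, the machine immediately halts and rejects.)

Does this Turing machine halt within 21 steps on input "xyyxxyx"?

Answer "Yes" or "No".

Execution trace:
Initial: [r0]xyyxxyx
Step 1: δ(r0, x) = (r2, □, L) → [r2]□□yyxxyx
Step 2: δ(r2, □) = (r0, □, R) → □[r0]□yyxxyx
Step 3: δ(r0, □) = (r0, y, R) → □y[r0]yyxxyx
Step 4: δ(r0, y) = (r2, x, L) → □[r2]yxyxxyx
Step 5: δ(r2, y) = (rA, x, R) → □x[rA]xyxxyx

The machine reaches the accept state rA and halts.
The machine halted after 5 steps (within the 21-step bound).

Answer: Yes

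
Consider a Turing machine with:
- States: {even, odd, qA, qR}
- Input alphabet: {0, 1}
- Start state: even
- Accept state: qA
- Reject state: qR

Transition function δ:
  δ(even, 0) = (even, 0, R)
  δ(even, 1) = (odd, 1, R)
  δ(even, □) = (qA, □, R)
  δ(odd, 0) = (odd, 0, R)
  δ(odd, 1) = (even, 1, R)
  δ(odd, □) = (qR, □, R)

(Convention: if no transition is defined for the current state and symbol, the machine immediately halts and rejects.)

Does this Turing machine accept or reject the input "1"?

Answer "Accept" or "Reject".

Execution trace:
Initial: [even]1
Step 1: δ(even, 1) = (odd, 1, R) → 1[odd]□
Step 2: δ(odd, □) = (qR, □, R) → 1□[qR]□

The machine reaches the reject state qR and halts.

Answer: Reject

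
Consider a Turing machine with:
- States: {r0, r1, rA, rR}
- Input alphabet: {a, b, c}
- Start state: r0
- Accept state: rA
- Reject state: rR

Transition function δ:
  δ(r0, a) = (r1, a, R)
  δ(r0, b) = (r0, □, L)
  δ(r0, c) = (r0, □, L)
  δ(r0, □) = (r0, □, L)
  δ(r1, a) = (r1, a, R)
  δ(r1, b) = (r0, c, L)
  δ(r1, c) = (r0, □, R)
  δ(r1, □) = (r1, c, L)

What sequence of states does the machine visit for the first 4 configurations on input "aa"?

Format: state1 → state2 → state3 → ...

Execution trace:
Initial: [r0]aa
Step 1: δ(r0, a) = (r1, a, R) → a[r1]a
Step 2: δ(r1, a) = (r1, a, R) → aa[r1]□
Step 3: δ(r1, □) = (r1, c, L) → a[r1]ac

State sequence: r0 → r1 → r1 → r1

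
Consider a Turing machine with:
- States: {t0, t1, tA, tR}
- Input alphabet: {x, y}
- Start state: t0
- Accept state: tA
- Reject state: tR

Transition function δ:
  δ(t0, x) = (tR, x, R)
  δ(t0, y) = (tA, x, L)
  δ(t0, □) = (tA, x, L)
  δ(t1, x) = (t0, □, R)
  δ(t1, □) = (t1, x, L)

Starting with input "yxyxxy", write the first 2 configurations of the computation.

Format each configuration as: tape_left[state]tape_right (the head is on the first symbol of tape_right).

Transitions applied:
Step 1: δ(t0, y) = (tA, x, L)

The first 2 configurations are:
[t0]yxyxxy ⊢ [tA]□xxyxxy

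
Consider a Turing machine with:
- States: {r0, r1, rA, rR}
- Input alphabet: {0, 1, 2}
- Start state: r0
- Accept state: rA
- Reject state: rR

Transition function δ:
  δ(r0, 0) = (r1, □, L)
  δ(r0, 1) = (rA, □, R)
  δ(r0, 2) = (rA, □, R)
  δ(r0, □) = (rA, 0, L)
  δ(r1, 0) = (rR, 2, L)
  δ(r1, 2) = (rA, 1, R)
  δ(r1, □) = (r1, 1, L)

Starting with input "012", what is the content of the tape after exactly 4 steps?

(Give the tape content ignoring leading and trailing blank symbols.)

Execution trace:
Initial: [r0]012
Step 1: δ(r0, 0) = (r1, □, L) → [r1]□□12
Step 2: δ(r1, □) = (r1, 1, L) → [r1]□1□12
Step 3: δ(r1, □) = (r1, 1, L) → [r1]□11□12
Step 4: δ(r1, □) = (r1, 1, L) → [r1]□111□12

After 4 steps, the tape (ignoring leading/trailing blanks) is: 111□12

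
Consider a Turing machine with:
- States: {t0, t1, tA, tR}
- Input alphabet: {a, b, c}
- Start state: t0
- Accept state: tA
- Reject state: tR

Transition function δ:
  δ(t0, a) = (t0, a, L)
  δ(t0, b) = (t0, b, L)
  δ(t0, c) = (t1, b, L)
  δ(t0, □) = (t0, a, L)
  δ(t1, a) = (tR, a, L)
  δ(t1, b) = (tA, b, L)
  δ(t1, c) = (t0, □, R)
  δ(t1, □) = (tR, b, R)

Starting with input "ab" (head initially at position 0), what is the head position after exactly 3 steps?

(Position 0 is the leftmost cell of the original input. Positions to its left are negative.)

Execution trace (head position shown):
Step 0: [t0]ab  (head at position 0)
Step 1: move left → [t0]□ab  (head at position -1)
Step 2: move left → [t0]□aab  (head at position -2)
Step 3: move left → [t0]□aaab  (head at position -3)

After 3 steps, the head is at position -3.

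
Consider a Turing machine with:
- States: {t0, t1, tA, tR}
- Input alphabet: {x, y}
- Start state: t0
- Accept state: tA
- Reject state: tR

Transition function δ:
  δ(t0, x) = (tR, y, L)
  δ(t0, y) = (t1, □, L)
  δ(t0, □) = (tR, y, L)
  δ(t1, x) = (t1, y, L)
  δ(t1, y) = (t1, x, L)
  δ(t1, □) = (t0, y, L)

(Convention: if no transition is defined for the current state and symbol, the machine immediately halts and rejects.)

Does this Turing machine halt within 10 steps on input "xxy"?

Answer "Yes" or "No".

Execution trace:
Initial: [t0]xxy
Step 1: δ(t0, x) = (tR, y, L) → [tR]□yxy

The machine reaches the reject state tR and halts.
The machine halted after 1 step (within the 10-step bound).

Answer: Yes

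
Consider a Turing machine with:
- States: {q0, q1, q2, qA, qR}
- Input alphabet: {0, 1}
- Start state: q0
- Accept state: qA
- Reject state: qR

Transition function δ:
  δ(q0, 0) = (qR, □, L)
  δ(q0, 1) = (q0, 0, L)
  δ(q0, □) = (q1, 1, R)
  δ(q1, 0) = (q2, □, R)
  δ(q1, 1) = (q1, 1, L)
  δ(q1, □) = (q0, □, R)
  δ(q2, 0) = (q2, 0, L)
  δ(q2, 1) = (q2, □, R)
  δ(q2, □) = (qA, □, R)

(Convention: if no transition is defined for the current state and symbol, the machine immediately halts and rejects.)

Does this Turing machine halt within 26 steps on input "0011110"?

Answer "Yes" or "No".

Execution trace:
Initial: [q0]0011110
Step 1: δ(q0, 0) = (qR, □, L) → [qR]□□011110

The machine reaches the reject state qR and halts.
The machine halted after 1 step (within the 26-step bound).

Answer: Yes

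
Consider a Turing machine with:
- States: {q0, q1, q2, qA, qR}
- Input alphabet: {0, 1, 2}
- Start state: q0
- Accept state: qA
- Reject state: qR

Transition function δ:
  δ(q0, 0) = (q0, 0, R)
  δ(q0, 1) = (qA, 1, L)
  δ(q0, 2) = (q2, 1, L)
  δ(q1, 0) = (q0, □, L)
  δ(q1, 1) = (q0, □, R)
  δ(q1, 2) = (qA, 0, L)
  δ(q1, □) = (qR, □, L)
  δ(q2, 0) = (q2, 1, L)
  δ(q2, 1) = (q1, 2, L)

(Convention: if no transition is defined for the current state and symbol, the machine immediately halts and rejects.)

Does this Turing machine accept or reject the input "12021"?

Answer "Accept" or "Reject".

Execution trace:
Initial: [q0]12021
Step 1: δ(q0, 1) = (qA, 1, L) → [qA]□12021

The machine reaches the accept state qA and halts.

Answer: Accept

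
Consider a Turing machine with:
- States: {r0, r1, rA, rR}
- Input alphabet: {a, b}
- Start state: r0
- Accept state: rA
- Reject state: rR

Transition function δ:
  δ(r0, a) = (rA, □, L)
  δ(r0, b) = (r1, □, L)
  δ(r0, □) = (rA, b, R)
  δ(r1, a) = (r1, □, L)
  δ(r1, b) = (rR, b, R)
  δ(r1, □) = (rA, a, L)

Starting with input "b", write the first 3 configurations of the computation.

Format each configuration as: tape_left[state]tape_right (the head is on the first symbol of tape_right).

Transitions applied:
Step 1: δ(r0, b) = (r1, □, L)
Step 2: δ(r1, □) = (rA, a, L)

The first 3 configurations are:
[r0]b ⊢ [r1]□□ ⊢ [rA]□a□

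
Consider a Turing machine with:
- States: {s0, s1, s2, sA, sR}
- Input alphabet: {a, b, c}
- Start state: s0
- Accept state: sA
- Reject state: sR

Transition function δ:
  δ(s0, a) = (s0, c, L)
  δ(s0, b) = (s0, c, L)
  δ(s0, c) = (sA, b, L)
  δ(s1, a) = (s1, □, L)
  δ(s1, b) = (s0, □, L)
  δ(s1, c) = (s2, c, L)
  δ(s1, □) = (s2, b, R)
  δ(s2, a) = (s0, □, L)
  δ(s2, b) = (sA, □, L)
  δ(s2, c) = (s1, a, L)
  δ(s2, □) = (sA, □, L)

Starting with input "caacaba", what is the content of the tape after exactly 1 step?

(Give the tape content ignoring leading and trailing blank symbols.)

Execution trace:
Initial: [s0]caacaba
Step 1: δ(s0, c) = (sA, b, L) → [sA]□baacaba

The machine reaches the accept state sA and halts.

After 1 step, the tape (ignoring leading/trailing blanks) is: baacaba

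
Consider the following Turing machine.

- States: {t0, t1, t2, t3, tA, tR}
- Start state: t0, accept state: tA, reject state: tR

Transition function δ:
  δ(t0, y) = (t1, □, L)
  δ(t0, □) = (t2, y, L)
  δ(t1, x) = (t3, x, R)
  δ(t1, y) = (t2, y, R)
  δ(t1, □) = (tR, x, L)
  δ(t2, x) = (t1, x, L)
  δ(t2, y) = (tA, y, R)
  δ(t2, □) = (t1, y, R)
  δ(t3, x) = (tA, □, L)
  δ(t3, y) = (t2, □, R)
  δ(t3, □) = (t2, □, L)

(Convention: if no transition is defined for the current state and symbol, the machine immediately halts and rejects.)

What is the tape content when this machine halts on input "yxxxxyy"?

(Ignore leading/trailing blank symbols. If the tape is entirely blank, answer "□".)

Execution trace:
Initial: [t0]yxxxxyy
Step 1: δ(t0, y) = (t1, □, L) → [t1]□□xxxxyy
Step 2: δ(t1, □) = (tR, x, L) → [tR]□x□xxxxyy

The machine reaches the reject state tR and halts.

Final tape (ignoring leading/trailing blanks): x□xxxxyy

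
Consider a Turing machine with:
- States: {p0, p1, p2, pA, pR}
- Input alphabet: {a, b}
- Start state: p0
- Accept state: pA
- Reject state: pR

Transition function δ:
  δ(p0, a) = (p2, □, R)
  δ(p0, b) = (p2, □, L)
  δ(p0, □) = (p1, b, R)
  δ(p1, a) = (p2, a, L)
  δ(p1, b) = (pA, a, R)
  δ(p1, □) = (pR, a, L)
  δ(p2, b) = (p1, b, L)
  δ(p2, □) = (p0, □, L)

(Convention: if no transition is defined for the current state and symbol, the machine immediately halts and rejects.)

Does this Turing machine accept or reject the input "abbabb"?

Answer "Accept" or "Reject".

Execution trace:
Initial: [p0]abbabb
Step 1: δ(p0, a) = (p2, □, R) → □[p2]bbabb
Step 2: δ(p2, b) = (p1, b, L) → [p1]□bbabb
Step 3: δ(p1, □) = (pR, a, L) → [pR]□abbabb

The machine reaches the reject state pR and halts.

Answer: Reject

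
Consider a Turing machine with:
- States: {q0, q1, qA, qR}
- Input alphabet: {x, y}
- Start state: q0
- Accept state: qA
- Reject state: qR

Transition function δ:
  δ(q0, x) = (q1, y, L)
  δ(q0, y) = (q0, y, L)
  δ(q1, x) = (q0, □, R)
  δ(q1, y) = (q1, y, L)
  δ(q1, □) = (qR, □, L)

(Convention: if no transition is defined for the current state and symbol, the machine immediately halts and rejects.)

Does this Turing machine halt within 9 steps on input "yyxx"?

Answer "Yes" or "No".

Execution trace:
Initial: [q0]yyxx
Step 1: δ(q0, y) = (q0, y, L) → [q0]□yyxx

No transition is defined for δ(q0, □). By convention the machine halts and rejects.
The machine halted after 1 step (within the 9-step bound).

Answer: Yes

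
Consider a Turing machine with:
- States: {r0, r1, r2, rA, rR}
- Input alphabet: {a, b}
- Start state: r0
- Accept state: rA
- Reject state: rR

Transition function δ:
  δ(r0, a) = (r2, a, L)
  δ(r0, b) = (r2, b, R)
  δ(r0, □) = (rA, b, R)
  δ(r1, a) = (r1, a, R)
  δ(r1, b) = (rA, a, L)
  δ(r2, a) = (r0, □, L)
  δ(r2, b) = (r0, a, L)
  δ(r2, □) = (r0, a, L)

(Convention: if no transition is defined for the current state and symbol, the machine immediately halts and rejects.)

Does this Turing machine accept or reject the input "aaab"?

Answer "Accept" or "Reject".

Execution trace:
Initial: [r0]aaab
Step 1: δ(r0, a) = (r2, a, L) → [r2]□aaab
Step 2: δ(r2, □) = (r0, a, L) → [r0]□aaaab
Step 3: δ(r0, □) = (rA, b, R) → b[rA]aaaab

The machine reaches the accept state rA and halts.

Answer: Accept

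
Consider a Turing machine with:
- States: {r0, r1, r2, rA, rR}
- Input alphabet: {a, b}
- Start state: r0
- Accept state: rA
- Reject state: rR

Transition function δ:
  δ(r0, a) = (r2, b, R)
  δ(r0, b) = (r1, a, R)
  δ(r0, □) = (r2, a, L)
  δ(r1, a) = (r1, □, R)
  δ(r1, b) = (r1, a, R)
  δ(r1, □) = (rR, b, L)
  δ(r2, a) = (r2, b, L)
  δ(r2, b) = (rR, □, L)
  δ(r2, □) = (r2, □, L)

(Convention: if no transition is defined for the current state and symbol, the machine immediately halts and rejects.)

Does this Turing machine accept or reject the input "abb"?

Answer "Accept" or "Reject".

Execution trace:
Initial: [r0]abb
Step 1: δ(r0, a) = (r2, b, R) → b[r2]bb
Step 2: δ(r2, b) = (rR, □, L) → [rR]b□b

The machine reaches the reject state rR and halts.

Answer: Reject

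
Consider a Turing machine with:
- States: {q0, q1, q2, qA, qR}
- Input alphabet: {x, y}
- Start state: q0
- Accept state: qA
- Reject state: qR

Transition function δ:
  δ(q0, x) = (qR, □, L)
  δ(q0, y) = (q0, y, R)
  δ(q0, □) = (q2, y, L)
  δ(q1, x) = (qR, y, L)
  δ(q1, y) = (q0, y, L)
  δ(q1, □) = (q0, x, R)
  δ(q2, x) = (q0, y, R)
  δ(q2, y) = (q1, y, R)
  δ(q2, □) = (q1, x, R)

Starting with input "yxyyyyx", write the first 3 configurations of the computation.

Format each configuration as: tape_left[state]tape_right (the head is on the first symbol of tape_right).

Transitions applied:
Step 1: δ(q0, y) = (q0, y, R)
Step 2: δ(q0, x) = (qR, □, L)

The first 3 configurations are:
[q0]yxyyyyx ⊢ y[q0]xyyyyx ⊢ [qR]y□yyyyx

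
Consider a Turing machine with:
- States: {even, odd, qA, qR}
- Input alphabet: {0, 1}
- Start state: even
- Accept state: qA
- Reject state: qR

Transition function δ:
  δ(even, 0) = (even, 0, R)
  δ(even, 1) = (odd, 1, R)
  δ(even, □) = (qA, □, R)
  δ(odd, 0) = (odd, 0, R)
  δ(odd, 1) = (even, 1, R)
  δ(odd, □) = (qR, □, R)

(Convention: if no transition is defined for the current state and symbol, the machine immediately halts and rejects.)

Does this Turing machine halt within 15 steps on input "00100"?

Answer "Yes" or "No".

Execution trace:
Initial: [even]00100
Step 1: δ(even, 0) = (even, 0, R) → 0[even]0100
Step 2: δ(even, 0) = (even, 0, R) → 00[even]100
Step 3: δ(even, 1) = (odd, 1, R) → 001[odd]00
Step 4: δ(odd, 0) = (odd, 0, R) → 0010[odd]0
Step 5: δ(odd, 0) = (odd, 0, R) → 00100[odd]□
Step 6: δ(odd, □) = (qR, □, R) → 00100□[qR]□

The machine reaches the reject state qR and halts.
The machine halted after 6 steps (within the 15-step bound).

Answer: Yes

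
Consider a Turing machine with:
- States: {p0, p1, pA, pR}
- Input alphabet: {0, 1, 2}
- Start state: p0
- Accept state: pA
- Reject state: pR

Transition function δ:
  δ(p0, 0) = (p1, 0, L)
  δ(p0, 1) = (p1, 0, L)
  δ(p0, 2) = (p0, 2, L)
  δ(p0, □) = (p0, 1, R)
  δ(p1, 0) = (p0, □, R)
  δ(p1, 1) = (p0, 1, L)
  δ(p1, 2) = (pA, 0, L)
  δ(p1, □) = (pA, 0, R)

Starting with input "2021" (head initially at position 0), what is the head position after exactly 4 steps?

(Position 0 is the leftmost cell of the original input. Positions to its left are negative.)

Execution trace (head position shown):
Step 0: [p0]2021  (head at position 0)
Step 1: move left → [p0]□2021  (head at position -1)
Step 2: move right → 1[p0]2021  (head at position 0)
Step 3: move left → [p0]12021  (head at position -1)
Step 4: move left → [p1]□02021  (head at position -2)

After 4 steps, the head is at position -2.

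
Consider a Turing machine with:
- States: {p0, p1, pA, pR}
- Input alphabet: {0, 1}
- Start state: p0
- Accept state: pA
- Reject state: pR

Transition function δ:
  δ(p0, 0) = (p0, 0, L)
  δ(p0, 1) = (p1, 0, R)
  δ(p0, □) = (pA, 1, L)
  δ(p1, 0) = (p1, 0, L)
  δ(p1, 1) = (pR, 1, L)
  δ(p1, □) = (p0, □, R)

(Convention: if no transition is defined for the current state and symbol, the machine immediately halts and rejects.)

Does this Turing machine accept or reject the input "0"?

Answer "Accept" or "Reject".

Execution trace:
Initial: [p0]0
Step 1: δ(p0, 0) = (p0, 0, L) → [p0]□0
Step 2: δ(p0, □) = (pA, 1, L) → [pA]□10

The machine reaches the accept state pA and halts.

Answer: Accept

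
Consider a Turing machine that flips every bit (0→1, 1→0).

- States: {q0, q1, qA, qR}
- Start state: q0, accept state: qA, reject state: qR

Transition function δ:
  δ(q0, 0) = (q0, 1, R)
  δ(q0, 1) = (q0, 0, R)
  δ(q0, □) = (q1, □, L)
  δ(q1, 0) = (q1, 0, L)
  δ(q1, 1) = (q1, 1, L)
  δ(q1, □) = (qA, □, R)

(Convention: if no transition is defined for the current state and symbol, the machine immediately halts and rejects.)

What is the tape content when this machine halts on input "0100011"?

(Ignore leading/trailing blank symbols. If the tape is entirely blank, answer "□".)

Execution trace:
Initial: [q0]0100011
Step 1: δ(q0, 0) = (q0, 1, R) → 1[q0]100011
Step 2: δ(q0, 1) = (q0, 0, R) → 10[q0]00011
Step 3: δ(q0, 0) = (q0, 1, R) → 101[q0]0011
Step 4: δ(q0, 0) = (q0, 1, R) → 1011[q0]011
Step 5: δ(q0, 0) = (q0, 1, R) → 10111[q0]11
Step 6: δ(q0, 1) = (q0, 0, R) → 101110[q0]1
Step 7: δ(q0, 1) = (q0, 0, R) → 1011100[q0]□
Step 8: δ(q0, □) = (q1, □, L) → 101110[q1]0□
Step 9: δ(q1, 0) = (q1, 0, L) → 10111[q1]00□
Step 10: δ(q1, 0) = (q1, 0, L) → 1011[q1]100□
Step 11: δ(q1, 1) = (q1, 1, L) → 101[q1]1100□
Step 12: δ(q1, 1) = (q1, 1, L) → 10[q1]11100□
Step 13: δ(q1, 1) = (q1, 1, L) → 1[q1]011100□
Step 14: δ(q1, 0) = (q1, 0, L) → [q1]1011100□
Step 15: δ(q1, 1) = (q1, 1, L) → [q1]□1011100□
Step 16: δ(q1, □) = (qA, □, R) → □[qA]1011100□

The machine reaches the accept state qA and halts.

Final tape (ignoring leading/trailing blanks): 1011100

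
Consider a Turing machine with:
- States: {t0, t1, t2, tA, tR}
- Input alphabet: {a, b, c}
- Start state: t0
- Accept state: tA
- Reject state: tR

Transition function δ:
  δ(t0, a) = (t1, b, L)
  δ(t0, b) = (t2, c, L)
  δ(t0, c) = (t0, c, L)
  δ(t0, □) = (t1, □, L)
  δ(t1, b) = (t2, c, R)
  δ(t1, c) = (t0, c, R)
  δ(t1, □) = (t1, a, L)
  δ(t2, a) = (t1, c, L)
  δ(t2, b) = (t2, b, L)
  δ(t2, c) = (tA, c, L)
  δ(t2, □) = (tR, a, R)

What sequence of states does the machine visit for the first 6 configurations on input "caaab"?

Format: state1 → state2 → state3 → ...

Execution trace:
Initial: [t0]caaab
Step 1: δ(t0, c) = (t0, c, L) → [t0]□caaab
Step 2: δ(t0, □) = (t1, □, L) → [t1]□□caaab
Step 3: δ(t1, □) = (t1, a, L) → [t1]□a□caaab
Step 4: δ(t1, □) = (t1, a, L) → [t1]□aa□caaab
Step 5: δ(t1, □) = (t1, a, L) → [t1]□aaa□caaab

State sequence: t0 → t0 → t1 → t1 → t1 → t1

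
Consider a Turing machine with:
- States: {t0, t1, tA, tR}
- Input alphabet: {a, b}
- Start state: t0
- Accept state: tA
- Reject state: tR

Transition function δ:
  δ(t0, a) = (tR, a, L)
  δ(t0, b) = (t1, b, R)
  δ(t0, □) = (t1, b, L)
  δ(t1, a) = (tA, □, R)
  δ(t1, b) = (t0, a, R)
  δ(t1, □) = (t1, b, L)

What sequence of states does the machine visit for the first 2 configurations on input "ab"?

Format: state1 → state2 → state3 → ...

Execution trace:
Initial: [t0]ab
Step 1: δ(t0, a) = (tR, a, L) → [tR]□ab

The machine reaches the reject state tR and halts.

State sequence: t0 → tR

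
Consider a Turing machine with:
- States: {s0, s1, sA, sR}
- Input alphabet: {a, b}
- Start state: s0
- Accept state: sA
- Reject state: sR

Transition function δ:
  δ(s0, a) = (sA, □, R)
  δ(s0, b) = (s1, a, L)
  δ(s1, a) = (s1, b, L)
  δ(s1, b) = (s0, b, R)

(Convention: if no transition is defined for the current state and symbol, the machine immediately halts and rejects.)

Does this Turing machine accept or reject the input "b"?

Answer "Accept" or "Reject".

Execution trace:
Initial: [s0]b
Step 1: δ(s0, b) = (s1, a, L) → [s1]□a

No transition is defined for δ(s1, □). By convention the machine halts and rejects.

Answer: Reject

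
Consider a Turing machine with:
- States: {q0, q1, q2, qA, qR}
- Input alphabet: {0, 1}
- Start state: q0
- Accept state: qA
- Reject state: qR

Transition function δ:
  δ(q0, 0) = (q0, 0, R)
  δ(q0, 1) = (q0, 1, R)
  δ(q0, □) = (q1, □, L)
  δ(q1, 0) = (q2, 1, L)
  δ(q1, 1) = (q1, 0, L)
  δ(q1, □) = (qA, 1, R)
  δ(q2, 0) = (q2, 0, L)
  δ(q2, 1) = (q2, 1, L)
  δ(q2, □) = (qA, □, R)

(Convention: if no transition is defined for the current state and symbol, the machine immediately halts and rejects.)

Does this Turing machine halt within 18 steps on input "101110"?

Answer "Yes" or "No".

Execution trace:
Initial: [q0]101110
Step 1: δ(q0, 1) = (q0, 1, R) → 1[q0]01110
Step 2: δ(q0, 0) = (q0, 0, R) → 10[q0]1110
Step 3: δ(q0, 1) = (q0, 1, R) → 101[q0]110
Step 4: δ(q0, 1) = (q0, 1, R) → 1011[q0]10
Step 5: δ(q0, 1) = (q0, 1, R) → 10111[q0]0
Step 6: δ(q0, 0) = (q0, 0, R) → 101110[q0]□
Step 7: δ(q0, □) = (q1, □, L) → 10111[q1]0□
Step 8: δ(q1, 0) = (q2, 1, L) → 1011[q2]11□
Step 9: δ(q2, 1) = (q2, 1, L) → 101[q2]111□
Step 10: δ(q2, 1) = (q2, 1, L) → 10[q2]1111□
Step 11: δ(q2, 1) = (q2, 1, L) → 1[q2]01111□
Step 12: δ(q2, 0) = (q2, 0, L) → [q2]101111□
Step 13: δ(q2, 1) = (q2, 1, L) → [q2]□101111□
Step 14: δ(q2, □) = (qA, □, R) → □[qA]101111□

The machine reaches the accept state qA and halts.
The machine halted after 14 steps (within the 18-step bound).

Answer: Yes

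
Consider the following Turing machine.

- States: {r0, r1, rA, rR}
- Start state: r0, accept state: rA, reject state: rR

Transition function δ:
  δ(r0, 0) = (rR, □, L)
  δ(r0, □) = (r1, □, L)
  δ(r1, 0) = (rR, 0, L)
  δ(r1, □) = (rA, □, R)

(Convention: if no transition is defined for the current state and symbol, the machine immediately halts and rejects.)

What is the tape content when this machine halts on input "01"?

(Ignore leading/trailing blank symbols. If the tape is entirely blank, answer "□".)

Execution trace:
Initial: [r0]01
Step 1: δ(r0, 0) = (rR, □, L) → [rR]□□1

The machine reaches the reject state rR and halts.

Final tape (ignoring leading/trailing blanks): 1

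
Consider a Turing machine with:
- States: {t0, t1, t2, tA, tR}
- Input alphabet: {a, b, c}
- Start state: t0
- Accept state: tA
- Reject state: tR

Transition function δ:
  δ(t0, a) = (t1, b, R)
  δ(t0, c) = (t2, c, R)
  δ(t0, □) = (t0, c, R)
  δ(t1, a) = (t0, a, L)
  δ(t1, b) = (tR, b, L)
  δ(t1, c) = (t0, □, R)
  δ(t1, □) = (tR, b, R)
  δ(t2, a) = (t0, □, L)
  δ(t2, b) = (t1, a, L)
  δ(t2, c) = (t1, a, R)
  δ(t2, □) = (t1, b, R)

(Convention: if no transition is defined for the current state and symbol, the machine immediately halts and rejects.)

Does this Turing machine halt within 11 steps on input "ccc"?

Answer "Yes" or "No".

Execution trace:
Initial: [t0]ccc
Step 1: δ(t0, c) = (t2, c, R) → c[t2]cc
Step 2: δ(t2, c) = (t1, a, R) → ca[t1]c
Step 3: δ(t1, c) = (t0, □, R) → ca□[t0]□
Step 4: δ(t0, □) = (t0, c, R) → ca□c[t0]□
Step 5: δ(t0, □) = (t0, c, R) → ca□cc[t0]□
Step 6: δ(t0, □) = (t0, c, R) → ca□ccc[t0]□
Step 7: δ(t0, □) = (t0, c, R) → ca□cccc[t0]□
Step 8: δ(t0, □) = (t0, c, R) → ca□ccccc[t0]□
Step 9: δ(t0, □) = (t0, c, R) → ca□cccccc[t0]□
Step 10: δ(t0, □) = (t0, c, R) → ca□ccccccc[t0]□
Step 11: δ(t0, □) = (t0, c, R) → ca□cccccccc[t0]□

The machine has not reached a halting state after 11 steps.
The machine did not halt within the 11-step bound.

Answer: No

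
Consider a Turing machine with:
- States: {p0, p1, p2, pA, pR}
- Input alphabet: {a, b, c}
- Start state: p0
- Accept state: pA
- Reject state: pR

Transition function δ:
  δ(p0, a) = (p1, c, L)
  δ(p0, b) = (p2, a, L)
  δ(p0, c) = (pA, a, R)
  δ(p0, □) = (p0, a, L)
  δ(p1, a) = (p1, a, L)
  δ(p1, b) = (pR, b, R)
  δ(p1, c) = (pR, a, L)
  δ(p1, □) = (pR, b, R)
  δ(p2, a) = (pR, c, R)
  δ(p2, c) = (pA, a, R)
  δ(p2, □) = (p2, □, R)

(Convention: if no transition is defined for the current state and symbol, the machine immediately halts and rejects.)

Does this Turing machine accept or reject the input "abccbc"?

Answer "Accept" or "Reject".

Execution trace:
Initial: [p0]abccbc
Step 1: δ(p0, a) = (p1, c, L) → [p1]□cbccbc
Step 2: δ(p1, □) = (pR, b, R) → b[pR]cbccbc

The machine reaches the reject state pR and halts.

Answer: Reject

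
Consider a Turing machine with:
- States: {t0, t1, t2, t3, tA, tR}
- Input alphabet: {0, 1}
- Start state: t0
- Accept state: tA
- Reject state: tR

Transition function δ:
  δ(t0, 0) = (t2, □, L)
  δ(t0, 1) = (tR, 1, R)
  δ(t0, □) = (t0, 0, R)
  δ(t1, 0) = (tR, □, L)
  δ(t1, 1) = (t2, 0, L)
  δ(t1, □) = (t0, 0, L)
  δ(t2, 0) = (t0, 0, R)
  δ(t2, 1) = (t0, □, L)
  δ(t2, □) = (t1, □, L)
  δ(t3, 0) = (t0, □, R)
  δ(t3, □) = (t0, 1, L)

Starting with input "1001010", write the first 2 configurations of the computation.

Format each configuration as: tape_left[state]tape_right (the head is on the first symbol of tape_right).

Transitions applied:
Step 1: δ(t0, 1) = (tR, 1, R)

The first 2 configurations are:
[t0]1001010 ⊢ 1[tR]001010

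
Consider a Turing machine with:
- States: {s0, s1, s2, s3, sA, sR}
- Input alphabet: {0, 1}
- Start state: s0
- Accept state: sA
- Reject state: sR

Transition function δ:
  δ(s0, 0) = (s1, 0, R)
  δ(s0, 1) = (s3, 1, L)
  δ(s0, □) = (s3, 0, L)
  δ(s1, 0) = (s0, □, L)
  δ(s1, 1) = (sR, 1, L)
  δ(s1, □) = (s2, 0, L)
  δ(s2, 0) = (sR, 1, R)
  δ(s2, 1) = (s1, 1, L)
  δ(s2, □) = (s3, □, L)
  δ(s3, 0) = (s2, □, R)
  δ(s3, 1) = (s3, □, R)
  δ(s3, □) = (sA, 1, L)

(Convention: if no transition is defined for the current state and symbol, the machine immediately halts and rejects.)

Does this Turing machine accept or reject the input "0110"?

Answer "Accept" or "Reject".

Execution trace:
Initial: [s0]0110
Step 1: δ(s0, 0) = (s1, 0, R) → 0[s1]110
Step 2: δ(s1, 1) = (sR, 1, L) → [sR]0110

The machine reaches the reject state sR and halts.

Answer: Reject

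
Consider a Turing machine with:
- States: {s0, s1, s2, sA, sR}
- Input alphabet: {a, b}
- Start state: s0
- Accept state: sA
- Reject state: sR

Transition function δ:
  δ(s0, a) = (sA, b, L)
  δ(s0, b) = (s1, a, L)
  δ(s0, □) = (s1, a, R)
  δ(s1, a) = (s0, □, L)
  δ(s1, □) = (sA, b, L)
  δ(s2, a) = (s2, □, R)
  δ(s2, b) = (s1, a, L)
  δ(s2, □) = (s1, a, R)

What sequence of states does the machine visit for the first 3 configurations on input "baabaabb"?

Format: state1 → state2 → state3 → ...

Execution trace:
Initial: [s0]baabaabb
Step 1: δ(s0, b) = (s1, a, L) → [s1]□aaabaabb
Step 2: δ(s1, □) = (sA, b, L) → [sA]□baaabaabb

The machine reaches the accept state sA and halts.

State sequence: s0 → s1 → sA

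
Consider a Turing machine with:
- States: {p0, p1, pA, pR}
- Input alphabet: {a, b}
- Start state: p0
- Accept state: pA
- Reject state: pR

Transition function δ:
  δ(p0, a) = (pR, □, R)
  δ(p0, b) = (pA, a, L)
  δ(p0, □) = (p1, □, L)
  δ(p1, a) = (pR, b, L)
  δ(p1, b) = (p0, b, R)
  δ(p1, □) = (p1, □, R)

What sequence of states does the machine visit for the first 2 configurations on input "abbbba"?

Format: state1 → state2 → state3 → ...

Execution trace:
Initial: [p0]abbbba
Step 1: δ(p0, a) = (pR, □, R) → □[pR]bbbba

The machine reaches the reject state pR and halts.

State sequence: p0 → pR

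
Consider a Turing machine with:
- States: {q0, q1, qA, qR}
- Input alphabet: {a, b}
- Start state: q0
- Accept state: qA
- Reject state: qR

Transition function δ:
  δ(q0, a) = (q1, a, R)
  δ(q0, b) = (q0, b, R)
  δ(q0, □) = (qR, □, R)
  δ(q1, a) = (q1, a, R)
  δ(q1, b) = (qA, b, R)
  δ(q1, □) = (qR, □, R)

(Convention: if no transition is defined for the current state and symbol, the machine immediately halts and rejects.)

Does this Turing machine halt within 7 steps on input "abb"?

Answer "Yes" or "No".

Execution trace:
Initial: [q0]abb
Step 1: δ(q0, a) = (q1, a, R) → a[q1]bb
Step 2: δ(q1, b) = (qA, b, R) → ab[qA]b

The machine reaches the accept state qA and halts.
The machine halted after 2 steps (within the 7-step bound).

Answer: Yes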